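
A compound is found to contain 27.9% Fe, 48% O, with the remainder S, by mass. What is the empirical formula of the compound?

Assume 100 g: 27.9 g Fe, 48 g O, 24.1 g S.
Moles — Fe: 27.9 / 55.85 = 0.4996 mol; O: 48 / 16.00 = 3 mol; S: 24.1 / 32.07 = 0.7515 mol
Ratios (÷ 0.4996): Fe 1.000, O 6.005, S 1.504
Scaling by 2: Fe 2.00, O 12.01, S 3.01 → Fe2O12S3

Fe2O12S3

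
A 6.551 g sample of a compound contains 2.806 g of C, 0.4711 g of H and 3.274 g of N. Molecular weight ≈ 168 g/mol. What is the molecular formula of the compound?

C6H12N6

C: 2.806 g ÷ 12.01 g/mol = 0.2336 mol
H: 0.4711 g ÷ 1.008 g/mol = 0.4674 mol
N: 3.274 g ÷ 14.01 g/mol = 0.2337 mol
Smallest is C at 0.2336 mol; normalising gives C 1.000, H 2.000, N 1.000
→ CH2N
Empirical-formula mass = 28.04 g/mol
n = 168 / 28.04 = 5.99 ≈ 6
Molecular formula = (CH2N)×6 = C6H12N6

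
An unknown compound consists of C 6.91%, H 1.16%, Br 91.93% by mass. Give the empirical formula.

CH2Br2

Assume 100 g: 6.91 g C, 1.16 g H, 91.93 g Br.
n(C) = 6.91/12.01 = 0.5754, n(H) = 1.16/1.008 = 1.151, n(Br) = 91.93/79.90 = 1.151
Divide by the smallest (0.5754 mol C): C 1.000, H 2.000, Br 2.000
Ratio ≈ 1:2:2, so the empirical formula is CH2Br2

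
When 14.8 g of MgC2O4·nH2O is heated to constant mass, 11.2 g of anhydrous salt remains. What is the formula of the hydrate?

MgC2O4·2H2O

Mass of water lost = 14.8 − 11.2 = 3.6 g → 3.6 / 18.02 = 0.1998 mol H2O
Molar mass of MgC2O4 = 112.33 g/mol → mol MgC2O4 = 11.2 / 112.33 = 0.09971
n = 0.1998 / 0.09971 = 2.00 ≈ 2 → MgC2O4·2H2O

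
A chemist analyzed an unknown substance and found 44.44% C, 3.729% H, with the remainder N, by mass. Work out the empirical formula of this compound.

CHN

Assume 100 g: 44.44 g C, 3.729 g H, 51.831 g N.
n(C) = 44.44/12.01 = 3.7, n(H) = 3.729/1.008 = 3.699, n(N) = 51.831/14.01 = 3.7
Divide by the smallest (3.699 mol H): C 1.000, H 1.000, N 1.000
Ratio ≈ 1:1:1, so the empirical formula is CHN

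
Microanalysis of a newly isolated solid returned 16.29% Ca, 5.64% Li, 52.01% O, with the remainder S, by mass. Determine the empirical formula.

Assume 100 g: 16.29 g Ca, 5.64 g Li, 52.01 g O, 26.06 g S.
Ca: 16.29 g ÷ 40.08 g/mol = 0.4064 mol
Li: 5.64 g ÷ 6.94 g/mol = 0.8127 mol
O: 52.01 g ÷ 16.00 g/mol = 3.251 mol
S: 26.06 g ÷ 32.07 g/mol = 0.8126 mol
Smallest is Ca at 0.4064 mol; normalising gives Ca 1.000, Li 2.000, O 7.998, S 1.999
≈ 1:2:8:2 → CaLi2O8S2

CaLi2O8S2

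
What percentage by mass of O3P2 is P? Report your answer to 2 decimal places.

Molar mass = 3(16.00) + 2(30.97) = 109.940 g/mol
Mass of P per mole = 2 × 30.97 = 61.940 g
% P = 61.940 / 109.940 × 100 = 56.34%

56.34%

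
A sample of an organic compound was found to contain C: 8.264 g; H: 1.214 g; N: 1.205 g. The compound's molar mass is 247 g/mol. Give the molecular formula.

C16H28N2

Moles — C: 8.264 / 12.01 = 0.6881 mol; H: 1.214 / 1.008 = 1.204 mol; N: 1.205 / 14.01 = 0.08601 mol
Divide by the smallest (0.08601 mol N): C 8.000, H 14.003, N 1.000
Ratio ≈ 8:14:1, so the empirical formula is C8H14N
Empirical-formula mass = 124.20 g/mol
n = 247 / 124.20 = 1.99 ≈ 2
Molecular formula = (C8H14N)×2 = C16H28N2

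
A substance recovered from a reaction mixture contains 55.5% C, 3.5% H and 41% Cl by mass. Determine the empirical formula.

C4H3Cl

Assume 100 g: 55.5 g C, 3.5 g H, 41 g Cl.
Moles — C: 55.5 / 12.01 = 4.621 mol; H: 3.5 / 1.008 = 3.472 mol; Cl: 41 / 35.45 = 1.157 mol
Divide by the smallest (1.157 mol Cl): C 3.996, H 3.002, Cl 1.000
Ratio ≈ 4:3:1, so the empirical formula is C4H3Cl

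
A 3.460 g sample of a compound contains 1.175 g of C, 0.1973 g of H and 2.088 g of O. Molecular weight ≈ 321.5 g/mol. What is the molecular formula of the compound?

C: 1.175 g ÷ 12.01 g/mol = 0.09784 mol
H: 0.1973 g ÷ 1.008 g/mol = 0.1957 mol
O: 2.088 g ÷ 16.00 g/mol = 0.1305 mol
Smallest is C at 0.09784 mol; normalising gives C 1.000, H 2.001, O 1.334
Scaling by 3: C 3.00, H 6.00, O 4.00 → C3H6O4
Empirical-formula mass = 106.08 g/mol
n = 321.5 / 106.08 = 3.03 ≈ 3
Molecular formula = (C3H6O4)×3 = C9H18O12

C9H18O12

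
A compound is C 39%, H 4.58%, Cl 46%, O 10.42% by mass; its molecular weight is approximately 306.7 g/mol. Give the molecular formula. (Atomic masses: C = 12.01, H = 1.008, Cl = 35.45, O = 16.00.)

C10H14Cl4O2

Assume 100 g: 39 g C, 4.58 g H, 46 g Cl, 10.42 g O.
C: 39 g ÷ 12.01 g/mol = 3.247 mol
H: 4.58 g ÷ 1.008 g/mol = 4.544 mol
Cl: 46 g ÷ 35.45 g/mol = 1.298 mol
O: 10.42 g ÷ 16.00 g/mol = 0.6512 mol
Smallest is O at 0.6512 mol; normalising gives C 4.986, H 6.977, Cl 1.992, O 1.000
Ratio ≈ 5:7:2:1, so the empirical formula is C5H7Cl2O
Empirical-formula mass = 154.01 g/mol
n = 306.7 / 154.01 = 1.99 ≈ 2
Molecular formula = (C5H7Cl2O)×2 = C10H14Cl4O2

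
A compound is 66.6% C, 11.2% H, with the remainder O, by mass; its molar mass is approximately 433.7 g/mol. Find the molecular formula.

C24H48O6

Assume 100 g: 66.6 g C, 11.2 g H, 22.2 g O.
Moles — C: 66.6 / 12.01 = 5.545 mol; H: 11.2 / 1.008 = 11.11 mol; O: 22.2 / 16.00 = 1.387 mol
Ratios (÷ 1.387): C 3.997, H 8.008, O 1.000
≈ 4:8:1 → C4H8O
Empirical-formula mass = 72.10 g/mol
n = 433.7 / 72.10 = 6.01 ≈ 6
Molecular formula = (C4H8O)×6 = C24H48O6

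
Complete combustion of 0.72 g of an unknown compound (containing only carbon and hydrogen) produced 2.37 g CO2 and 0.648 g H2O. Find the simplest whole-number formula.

C3H4

mol C = 2.37 / 44.01 = 0.05385; mass C = 0.05385 × 12.01 = 0.6468 g
mol H = 2 × (0.648 / 18.02) = 0.07192; mass H = 0.07192 × 1.008 = 0.07250 g
Divide by the smallest (0.05385 mol C): C 1.000, H 1.336
Scaling by 3: C 3.00, H 4.01 → C3H4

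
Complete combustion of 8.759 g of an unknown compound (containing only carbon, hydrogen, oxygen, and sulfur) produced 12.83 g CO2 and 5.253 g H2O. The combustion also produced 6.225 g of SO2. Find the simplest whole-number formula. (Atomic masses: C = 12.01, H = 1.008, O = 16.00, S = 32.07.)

C3H6OS

mol C = 12.83 / 44.01 = 0.2915; mass C = 0.2915 × 12.01 = 3.501 g
mol H = 2 × (5.253 / 18.02) = 0.5830; mass H = 0.5830 × 1.008 = 0.5877 g
mol S = 6.225 / 64.07 = 0.09716; mass S = 3.116 g
mass O = 8.759 − (7.205) = 1.554 g → mol O = 0.09714
Divide by the smallest (0.09714 mol O): C 3.001, H 6.002, O 1.000, S 1.000
→ C3H6OS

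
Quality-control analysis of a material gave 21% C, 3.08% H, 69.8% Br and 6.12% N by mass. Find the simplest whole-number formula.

C4H7Br2N

Assume 100 g: 21 g C, 3.08 g H, 69.8 g Br, 6.12 g N.
Moles — C: 21 / 12.01 = 1.749 mol; H: 3.08 / 1.008 = 3.056 mol; Br: 69.8 / 79.90 = 0.8736 mol; N: 6.12 / 14.01 = 0.4368 mol
Ratios (÷ 0.4368): C 4.003, H 6.995, Br 2.000, N 1.000
≈ 4:7:2:1 → C4H7Br2N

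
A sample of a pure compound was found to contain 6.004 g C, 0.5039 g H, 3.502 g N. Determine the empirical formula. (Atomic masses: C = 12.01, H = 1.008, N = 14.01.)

n(C) = 6.004/12.01 = 0.4999, n(H) = 0.5039/1.008 = 0.4999, n(N) = 3.502/14.01 = 0.25
Ratios (÷ 0.25): C 2.000, H 2.000, N 1.000
Ratio ≈ 2:2:1, so the empirical formula is C2H2N

C2H2N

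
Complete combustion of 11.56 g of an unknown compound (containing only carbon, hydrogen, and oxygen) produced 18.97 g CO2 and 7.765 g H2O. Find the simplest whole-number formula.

mol C = 18.97 / 44.01 = 0.4310; mass C = 0.4310 × 12.01 = 5.177 g
mol H = 2 × (7.765 / 18.02) = 0.8618; mass H = 0.8618 × 1.008 = 0.8687 g
mass O = 11.56 − (6.045) = 5.515 g → mol O = 0.3447
Ratios (÷ 0.3447): C 1.251, H 2.501, O 1.000
×4: C 5.00, H 10.00, O 4.00 → C5H10O4

C5H10O4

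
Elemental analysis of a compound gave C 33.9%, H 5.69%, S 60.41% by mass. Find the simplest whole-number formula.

Assume 100 g: 33.9 g C, 5.69 g H, 60.41 g S.
C: 33.9 g ÷ 12.01 g/mol = 2.823 mol
H: 5.69 g ÷ 1.008 g/mol = 5.645 mol
S: 60.41 g ÷ 32.07 g/mol = 1.884 mol
Ratios (÷ 1.884): C 1.498, H 2.997, S 1.000
Multiply by 2: C 3.00, H 5.99, S 2.00 → C3H6S2

C3H6S2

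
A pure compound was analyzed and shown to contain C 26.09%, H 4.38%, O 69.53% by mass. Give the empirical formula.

Assume 100 g: 26.09 g C, 4.38 g H, 69.53 g O.
C: 26.09 g ÷ 12.01 g/mol = 2.172 mol
H: 4.38 g ÷ 1.008 g/mol = 4.345 mol
O: 69.53 g ÷ 16.00 g/mol = 4.346 mol
Smallest is C at 2.172 mol; normalising gives C 1.000, H 2.000, O 2.000
Ratio ≈ 1:2:2, so the empirical formula is CH2O2

CH2O2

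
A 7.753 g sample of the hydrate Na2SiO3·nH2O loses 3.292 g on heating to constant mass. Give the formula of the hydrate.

Na2SiO3·5H2O

Mass of anhydrous Na2SiO3 = 7.753 − 3.292 = 4.461 g
mol H2O = 3.292 / 18.02 = 0.1827
Molar mass of Na2SiO3 = 122.07 g/mol → mol Na2SiO3 = 4.461 / 122.07 = 0.03654
n = 0.1827 / 0.03654 = 5.00 ≈ 5 → Na2SiO3·5H2O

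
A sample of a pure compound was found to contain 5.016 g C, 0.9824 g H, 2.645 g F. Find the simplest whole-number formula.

C: 5.016 g ÷ 12.01 g/mol = 0.4177 mol
H: 0.9824 g ÷ 1.008 g/mol = 0.9746 mol
F: 2.645 g ÷ 19.00 g/mol = 0.1392 mol
Ratios (÷ 0.1392): C 3.000, H 7.001, F 1.000
≈ 3:7:1 → C3H7F

C3H7F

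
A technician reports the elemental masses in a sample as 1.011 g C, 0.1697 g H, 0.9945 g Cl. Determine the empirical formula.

C3H6Cl

C: 1.011 g ÷ 12.01 g/mol = 0.08418 mol
H: 0.1697 g ÷ 1.008 g/mol = 0.1684 mol
Cl: 0.9945 g ÷ 35.45 g/mol = 0.02805 mol
Ratios (÷ 0.02805): C 3.001, H 6.001, Cl 1.000
≈ 3:6:1 → C3H6Cl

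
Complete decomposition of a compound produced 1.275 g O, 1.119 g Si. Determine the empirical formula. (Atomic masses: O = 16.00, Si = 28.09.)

n(O) = 1.275/16.00 = 0.07969, n(Si) = 1.119/28.09 = 0.03984
Ratios (÷ 0.03984): O 2.000, Si 1.000
→ O2Si

O2Si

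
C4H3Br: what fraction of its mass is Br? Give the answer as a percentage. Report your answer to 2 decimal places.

61.01%

Molar mass = 4(12.01) + 3(1.008) + 1(79.90) = 130.964 g/mol
Mass of Br per mole = 1 × 79.90 = 79.900 g
% Br = 79.900 / 130.964 × 100 = 61.01%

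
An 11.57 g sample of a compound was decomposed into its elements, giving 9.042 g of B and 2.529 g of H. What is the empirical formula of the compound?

BH3

Moles — B: 9.042 / 10.81 = 0.8364 mol; H: 2.529 / 1.008 = 2.509 mol
Divide by the smallest (0.8364 mol B): B 1.000, H 3.000
Ratio ≈ 1:3, so the empirical formula is BH3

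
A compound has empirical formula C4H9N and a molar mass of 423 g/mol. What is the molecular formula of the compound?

Empirical-formula mass = 71.12 g/mol
n = 423 / 71.12 = 5.95 ≈ 6
Molecular formula = (C4H9N)6 = C24H54N6

C24H54N6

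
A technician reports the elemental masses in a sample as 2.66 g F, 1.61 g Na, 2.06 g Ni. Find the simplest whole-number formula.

Moles — F: 2.66 / 19.00 = 0.14 mol; Na: 1.61 / 22.99 = 0.07003 mol; Ni: 2.06 / 58.69 = 0.0351 mol
Smallest is Ni at 0.0351 mol; normalising gives F 3.989, Na 1.995, Ni 1.000
Ratio ≈ 4:2:1, so the empirical formula is F4Na2Ni

F4Na2Ni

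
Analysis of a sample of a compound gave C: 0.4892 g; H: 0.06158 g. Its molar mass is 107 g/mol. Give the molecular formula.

C: 0.4892 g ÷ 12.01 g/mol = 0.04073 mol
H: 0.06158 g ÷ 1.008 g/mol = 0.06109 mol
Smallest is C at 0.04073 mol; normalising gives C 1.000, H 1.500
Scaling by 2: C 2.00, H 3.00 → C2H3
Empirical-formula mass = 27.04 g/mol
n = 107 / 27.04 = 3.96 ≈ 4
Molecular formula = (C2H3)×4 = C8H12

C8H12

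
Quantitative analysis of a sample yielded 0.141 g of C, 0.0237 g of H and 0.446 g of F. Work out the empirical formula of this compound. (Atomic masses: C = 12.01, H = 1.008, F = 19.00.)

CH2F2

n(C) = 0.141/12.01 = 0.01174, n(H) = 0.0237/1.008 = 0.02351, n(F) = 0.446/19.00 = 0.02347
Ratios (÷ 0.01174): C 1.000, H 2.003, F 1.999
→ CH2F2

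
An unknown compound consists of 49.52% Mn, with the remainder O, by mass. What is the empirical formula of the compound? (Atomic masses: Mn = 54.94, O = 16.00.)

Assume 100 g: 49.52 g Mn, 50.48 g O.
Mn: 49.52 g ÷ 54.94 g/mol = 0.9013 mol
O: 50.48 g ÷ 16.00 g/mol = 3.155 mol
Divide by the smallest (0.9013 mol Mn): Mn 1.000, O 3.500
Scaling by 2: Mn 2.00, O 7.00 → Mn2O7

Mn2O7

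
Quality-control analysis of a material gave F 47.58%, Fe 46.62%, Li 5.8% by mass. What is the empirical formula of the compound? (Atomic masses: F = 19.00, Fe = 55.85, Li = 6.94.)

F3FeLi

Assume 100 g: 47.58 g F, 46.62 g Fe, 5.8 g Li.
n(F) = 47.58/19.00 = 2.504, n(Fe) = 46.62/55.85 = 0.8347, n(Li) = 5.8/6.94 = 0.8357
Ratios (÷ 0.8347): F 3.000, Fe 1.000, Li 1.001
Ratio ≈ 3:1:1, so the empirical formula is F3FeLi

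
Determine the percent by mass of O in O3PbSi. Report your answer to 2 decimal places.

Molar mass = 3(16.00) + 1(207.2) + 1(28.09) = 283.290 g/mol
Mass of O per mole = 3 × 16.00 = 48.000 g
% O = 48.000 / 283.290 × 100 = 16.94%

16.94%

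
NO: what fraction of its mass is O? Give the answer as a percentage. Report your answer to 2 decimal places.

Molar mass = 1(14.01) + 1(16.00) = 30.010 g/mol
Mass of O per mole = 1 × 16.00 = 16.000 g
% O = 16.000 / 30.010 × 100 = 53.32%

53.32%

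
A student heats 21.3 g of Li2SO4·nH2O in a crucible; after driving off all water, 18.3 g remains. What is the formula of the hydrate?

Li2SO4·H2O

Mass of water lost = 21.3 − 18.3 = 3 g → 3 / 18.02 = 0.1665 mol H2O
Molar mass of Li2SO4 = 109.95 g/mol → mol Li2SO4 = 18.3 / 109.95 = 0.1664
n = 0.1665 / 0.1664 = 1.00 ≈ 1 → Li2SO4·H2O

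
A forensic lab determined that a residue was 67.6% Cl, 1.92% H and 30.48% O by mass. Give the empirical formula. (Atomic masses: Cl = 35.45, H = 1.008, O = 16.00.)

ClHO

Assume 100 g: 67.6 g Cl, 1.92 g H, 30.48 g O.
Moles — Cl: 67.6 / 35.45 = 1.907 mol; H: 1.92 / 1.008 = 1.905 mol; O: 30.48 / 16.00 = 1.905 mol
Divide by the smallest (1.905 mol H): Cl 1.001, H 1.000, O 1.000
→ ClHO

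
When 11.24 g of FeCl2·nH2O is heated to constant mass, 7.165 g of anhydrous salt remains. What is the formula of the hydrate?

Mass of water lost = 11.24 − 7.165 = 4.075 g → 4.075 / 18.02 = 0.2261 mol H2O
Molar mass of FeCl2 = 126.75 g/mol → mol FeCl2 = 7.165 / 126.75 = 0.05653
n = 0.2261 / 0.05653 = 4.00 ≈ 4 → FeCl2·4H2O

FeCl2·4H2O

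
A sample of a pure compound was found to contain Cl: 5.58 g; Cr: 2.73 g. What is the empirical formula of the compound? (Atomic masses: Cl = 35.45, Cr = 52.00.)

n(Cl) = 5.58/35.45 = 0.1574, n(Cr) = 2.73/52.00 = 0.0525
Ratios (÷ 0.0525): Cl 2.998, Cr 1.000
Ratio ≈ 3:1, so the empirical formula is Cl3Cr

Cl3Cr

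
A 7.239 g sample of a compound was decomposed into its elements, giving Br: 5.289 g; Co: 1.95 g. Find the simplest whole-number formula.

Br2Co

Moles — Br: 5.289 / 79.90 = 0.0662 mol; Co: 1.95 / 58.93 = 0.03309 mol
Ratios (÷ 0.03309): Br 2.000, Co 1.000
≈ 2:1 → Br2Co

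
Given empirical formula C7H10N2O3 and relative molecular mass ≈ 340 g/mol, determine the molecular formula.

Empirical-formula mass = 170.17 g/mol
n = 340 / 170.17 = 2.00 ≈ 2
Molecular formula = (C7H10N2O3)2 = C14H20N4O6

C14H20N4O6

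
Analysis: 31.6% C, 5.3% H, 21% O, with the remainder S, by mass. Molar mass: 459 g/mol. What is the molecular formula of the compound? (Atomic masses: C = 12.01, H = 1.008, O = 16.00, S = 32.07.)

Assume 100 g: 31.6 g C, 5.3 g H, 21 g O, 42.1 g S.
Moles — C: 31.6 / 12.01 = 2.631 mol; H: 5.3 / 1.008 = 5.258 mol; O: 21 / 16.00 = 1.312 mol; S: 42.1 / 32.07 = 1.313 mol
Ratios (÷ 1.312): C 2.005, H 4.006, O 1.000, S 1.000
≈ 2:4:1:1 → C2H4OS
Empirical-formula mass = 76.12 g/mol
n = 459 / 76.12 = 6.03 ≈ 6
Molecular formula = (C2H4OS)×6 = C12H24O6S6

C12H24O6S6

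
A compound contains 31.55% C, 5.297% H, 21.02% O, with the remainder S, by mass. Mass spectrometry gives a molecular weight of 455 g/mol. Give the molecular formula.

C12H24O6S6

Assume 100 g: 31.55 g C, 5.297 g H, 21.02 g O, 42.133 g S.
n(C) = 31.55/12.01 = 2.627, n(H) = 5.297/1.008 = 5.255, n(O) = 21.02/16.00 = 1.314, n(S) = 42.133/32.07 = 1.314
Smallest is O at 1.314 mol; normalising gives C 2.000, H 4.000, O 1.000, S 1.000
≈ 2:4:1:1 → C2H4OS
Empirical-formula mass = 76.12 g/mol
n = 455 / 76.12 = 5.98 ≈ 6
Molecular formula = (C2H4OS)×6 = C12H24O6S6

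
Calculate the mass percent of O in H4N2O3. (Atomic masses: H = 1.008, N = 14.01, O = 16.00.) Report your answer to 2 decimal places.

59.96%

Molar mass = 4(1.008) + 2(14.01) + 3(16.00) = 80.052 g/mol
Mass of O per mole = 3 × 16.00 = 48.000 g
% O = 48.000 / 80.052 × 100 = 59.96%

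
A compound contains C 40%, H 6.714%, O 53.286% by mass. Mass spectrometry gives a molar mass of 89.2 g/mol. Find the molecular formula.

C3H6O3

Assume 100 g: 40 g C, 6.714 g H, 53.286 g O.
n(C) = 40/12.01 = 3.331, n(H) = 6.714/1.008 = 6.661, n(O) = 53.286/16.00 = 3.33
Divide by the smallest (3.33 mol O): C 1.000, H 2.000, O 1.000
Ratio ≈ 1:2:1, so the empirical formula is CH2O
Empirical-formula mass = 30.03 g/mol
n = 89.2 / 30.03 = 2.97 ≈ 3
Molecular formula = (CH2O)×3 = C3H6O3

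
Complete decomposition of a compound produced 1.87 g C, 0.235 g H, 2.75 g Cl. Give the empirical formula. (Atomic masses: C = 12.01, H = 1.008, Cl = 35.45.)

C2H3Cl

Moles — C: 1.87 / 12.01 = 0.1557 mol; H: 0.235 / 1.008 = 0.2331 mol; Cl: 2.75 / 35.45 = 0.07757 mol
Divide by the smallest (0.07757 mol Cl): C 2.007, H 3.005, Cl 1.000
Ratio ≈ 2:3:1, so the empirical formula is C2H3Cl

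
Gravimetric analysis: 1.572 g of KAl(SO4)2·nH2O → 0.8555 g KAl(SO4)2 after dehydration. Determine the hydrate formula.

Mass of water lost = 1.572 − 0.8555 = 0.7165 g → 0.7165 / 18.02 = 0.03976 mol H2O
Molar mass of KAl(SO4)2 = 258.22 g/mol → mol KAl(SO4)2 = 0.8555 / 258.22 = 0.003313
n = 0.03976 / 0.003313 = 12.00 ≈ 12 → KAl(SO4)2·12H2O

KAl(SO4)2·12H2O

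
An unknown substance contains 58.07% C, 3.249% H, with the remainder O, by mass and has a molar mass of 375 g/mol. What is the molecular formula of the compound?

Assume 100 g: 58.07 g C, 3.249 g H, 38.681 g O.
C: 58.07 g ÷ 12.01 g/mol = 4.835 mol
H: 3.249 g ÷ 1.008 g/mol = 3.223 mol
O: 38.681 g ÷ 16.00 g/mol = 2.418 mol
Divide by the smallest (2.418 mol O): C 2.000, H 1.333, O 1.000
Multiply by 3: C 6.00, H 4.00, O 3.00 → C6H4O3
Empirical-formula mass = 124.09 g/mol
n = 375 / 124.09 = 3.02 ≈ 3
Molecular formula = (C6H4O3)×3 = C18H12O9

C18H12O9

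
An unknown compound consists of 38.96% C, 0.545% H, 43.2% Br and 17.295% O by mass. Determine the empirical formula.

C6HBrO2

Assume 100 g: 38.96 g C, 0.545 g H, 43.2 g Br, 17.295 g O.
n(C) = 38.96/12.01 = 3.244, n(H) = 0.545/1.008 = 0.5407, n(Br) = 43.2/79.90 = 0.5407, n(O) = 17.295/16.00 = 1.081
Ratios (÷ 0.5407): C 6.000, H 1.000, Br 1.000, O 1.999
→ C6HBrO2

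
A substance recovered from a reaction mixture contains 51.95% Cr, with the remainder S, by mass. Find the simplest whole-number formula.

Cr2S3

Assume 100 g: 51.95 g Cr, 48.05 g S.
n(Cr) = 51.95/52.00 = 0.999, n(S) = 48.05/32.07 = 1.498
Smallest is Cr at 0.999 mol; normalising gives Cr 1.000, S 1.500
Scaling by 2: Cr 2.00, S 3.00 → Cr2S3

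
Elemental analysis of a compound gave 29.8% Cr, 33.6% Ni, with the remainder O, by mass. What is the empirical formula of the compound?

Assume 100 g: 29.8 g Cr, 33.6 g Ni, 36.6 g O.
n(Cr) = 29.8/52.00 = 0.5731, n(Ni) = 33.6/58.69 = 0.5725, n(O) = 36.6/16.00 = 2.288
Divide by the smallest (0.5725 mol Ni): Cr 1.001, Ni 1.000, O 3.996
≈ 1:1:4 → CrNiO4

CrNiO4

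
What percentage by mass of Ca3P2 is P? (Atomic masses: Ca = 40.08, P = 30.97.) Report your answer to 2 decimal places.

Molar mass = 3(40.08) + 2(30.97) = 182.180 g/mol
Mass of P per mole = 2 × 30.97 = 61.940 g
% P = 61.940 / 182.180 × 100 = 34.00%

34.00%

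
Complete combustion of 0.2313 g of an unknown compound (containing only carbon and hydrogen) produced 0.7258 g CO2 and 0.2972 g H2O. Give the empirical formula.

mol C = 0.7258 / 44.01 = 0.01649; mass C = 0.01649 × 12.01 = 0.1981 g
mol H = 2 × (0.2972 / 18.02) = 0.03299; mass H = 0.03299 × 1.008 = 0.03325 g
Divide by the smallest (0.01649 mol C): C 1.000, H 2.000
→ CH2

CH2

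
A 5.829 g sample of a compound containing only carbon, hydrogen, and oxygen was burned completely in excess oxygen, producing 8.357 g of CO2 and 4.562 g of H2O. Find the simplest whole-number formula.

C3H8O3

mol C = 8.357 / 44.01 = 0.1899; mass C = 0.1899 × 12.01 = 2.281 g
mol H = 2 × (4.562 / 18.02) = 0.5063; mass H = 0.5063 × 1.008 = 0.5104 g
mass O = 5.829 − (2.791) = 3.038 g → mol O = 0.1899
Ratios (÷ 0.1899): C 1.000, H 2.667, O 1.000
Scaling by 3: C 3.00, H 8.00, O 3.00 → C3H8O3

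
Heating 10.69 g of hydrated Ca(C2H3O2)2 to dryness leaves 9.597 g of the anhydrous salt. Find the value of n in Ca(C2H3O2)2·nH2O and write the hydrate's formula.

Mass of water lost = 10.69 − 9.597 = 1.093 g → 1.093 / 18.02 = 0.06065 mol H2O
Molar mass of Ca(C2H3O2)2 = 158.17 g/mol → mol Ca(C2H3O2)2 = 9.597 / 158.17 = 0.06068
n = 0.06065 / 0.06068 = 1.00 ≈ 1 → Ca(C2H3O2)2·H2O

Ca(C2H3O2)2·H2O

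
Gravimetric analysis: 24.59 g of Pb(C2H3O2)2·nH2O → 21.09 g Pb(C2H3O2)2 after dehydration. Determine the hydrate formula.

Pb(C2H3O2)2·3H2O

Mass of water lost = 24.59 − 21.09 = 3.5 g → 3.5 / 18.02 = 0.1942 mol H2O
Molar mass of Pb(C2H3O2)2 = 325.29 g/mol → mol Pb(C2H3O2)2 = 21.09 / 325.29 = 0.06483
n = 0.1942 / 0.06483 = 3.00 ≈ 3 → Pb(C2H3O2)2·3H2O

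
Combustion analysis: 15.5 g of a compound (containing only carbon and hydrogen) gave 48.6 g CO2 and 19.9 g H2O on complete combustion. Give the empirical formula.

mol C = 48.6 / 44.01 = 1.104; mass C = 1.104 × 12.01 = 13.26 g
mol H = 2 × (19.9 / 18.02) = 2.209; mass H = 2.209 × 1.008 = 2.226 g
Divide by the smallest (1.104 mol C): C 1.000, H 2.000
Ratio ≈ 1:2, so the empirical formula is CH2

CH2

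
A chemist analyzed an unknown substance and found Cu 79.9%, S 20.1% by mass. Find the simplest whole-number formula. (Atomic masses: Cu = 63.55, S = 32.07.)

Assume 100 g: 79.9 g Cu, 20.1 g S.
n(Cu) = 79.9/63.55 = 1.257, n(S) = 20.1/32.07 = 0.6268
Divide by the smallest (0.6268 mol S): Cu 2.006, S 1.000
Ratio ≈ 2:1, so the empirical formula is Cu2S

Cu2S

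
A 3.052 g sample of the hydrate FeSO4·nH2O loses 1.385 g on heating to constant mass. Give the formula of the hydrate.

FeSO4·7H2O

Mass of anhydrous FeSO4 = 3.052 − 1.385 = 1.667 g
mol H2O = 1.385 / 18.02 = 0.07686
Molar mass of FeSO4 = 151.92 g/mol → mol FeSO4 = 1.667 / 151.92 = 0.01097
n = 0.07686 / 0.01097 = 7.00 ≈ 7 → FeSO4·7H2O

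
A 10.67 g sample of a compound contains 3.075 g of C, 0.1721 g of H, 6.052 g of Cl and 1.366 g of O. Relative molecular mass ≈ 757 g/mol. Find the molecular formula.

C18H12Cl12O6

C: 3.075 g ÷ 12.01 g/mol = 0.256 mol
H: 0.1721 g ÷ 1.008 g/mol = 0.1707 mol
Cl: 6.052 g ÷ 35.45 g/mol = 0.1707 mol
O: 1.366 g ÷ 16.00 g/mol = 0.08538 mol
Ratios (÷ 0.08538): C 2.999, H 2.000, Cl 2.000, O 1.000
Ratio ≈ 3:2:2:1, so the empirical formula is C3H2Cl2O
Empirical-formula mass = 124.95 g/mol
n = 757 / 124.95 = 6.06 ≈ 6
Molecular formula = (C3H2Cl2O)×6 = C18H12Cl12O6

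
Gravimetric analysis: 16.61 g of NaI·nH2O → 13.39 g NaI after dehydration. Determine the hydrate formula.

Mass of water lost = 16.61 − 13.39 = 3.22 g → 3.22 / 18.02 = 0.1787 mol H2O
Molar mass of NaI = 149.89 g/mol → mol NaI = 13.39 / 149.89 = 0.08933
n = 0.1787 / 0.08933 = 2.00 ≈ 2 → NaI·2H2O

NaI·2H2O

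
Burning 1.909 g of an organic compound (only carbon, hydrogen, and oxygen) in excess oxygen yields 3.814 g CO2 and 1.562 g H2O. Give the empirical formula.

C2H4O

mol C = 3.814 / 44.01 = 0.08666; mass C = 0.08666 × 12.01 = 1.041 g
mol H = 2 × (1.562 / 18.02) = 0.1734; mass H = 0.1734 × 1.008 = 0.1747 g
mass O = 1.909 − (1.216) = 0.6934 g → mol O = 0.04334
Smallest is O at 0.04334 mol; normalising gives C 2.000, H 4.000, O 1.000
Ratio ≈ 2:4:1, so the empirical formula is C2H4O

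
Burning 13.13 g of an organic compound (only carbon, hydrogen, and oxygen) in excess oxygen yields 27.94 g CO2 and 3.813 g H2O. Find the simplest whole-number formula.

C6H4O3

mol C = 27.94 / 44.01 = 0.6349; mass C = 0.6349 × 12.01 = 7.625 g
mol H = 2 × (3.813 / 18.02) = 0.4232; mass H = 0.4232 × 1.008 = 0.4266 g
mass O = 13.13 − (8.051) = 5.079 g → mol O = 0.3174
Ratios (÷ 0.3174): C 2.000, H 1.333, O 1.000
×3: C 6.00, H 4.00, O 3.00 → C6H4O3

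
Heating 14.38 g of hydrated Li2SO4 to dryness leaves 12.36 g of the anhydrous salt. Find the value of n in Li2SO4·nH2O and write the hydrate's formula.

Li2SO4·H2O

Mass of water lost = 14.38 − 12.36 = 2.02 g → 2.02 / 18.02 = 0.1121 mol H2O
Molar mass of Li2SO4 = 109.95 g/mol → mol Li2SO4 = 12.36 / 109.95 = 0.1124
n = 0.1121 / 0.1124 = 1.00 ≈ 1 → Li2SO4·H2O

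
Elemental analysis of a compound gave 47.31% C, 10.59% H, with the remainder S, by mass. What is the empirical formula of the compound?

C3H8S

Assume 100 g: 47.31 g C, 10.59 g H, 42.1 g S.
Moles — C: 47.31 / 12.01 = 3.939 mol; H: 10.59 / 1.008 = 10.51 mol; S: 42.1 / 32.07 = 1.313 mol
Smallest is S at 1.313 mol; normalising gives C 3.001, H 8.003, S 1.000
≈ 3:8:1 → C3H8S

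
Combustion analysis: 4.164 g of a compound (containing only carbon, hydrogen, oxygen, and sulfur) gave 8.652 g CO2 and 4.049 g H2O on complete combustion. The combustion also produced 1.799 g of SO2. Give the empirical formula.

C7H16OS

mol C = 8.652 / 44.01 = 0.1966; mass C = 0.1966 × 12.01 = 2.361 g
mol H = 2 × (4.049 / 18.02) = 0.4494; mass H = 0.4494 × 1.008 = 0.4530 g
mol S = 1.799 / 64.07 = 0.02808; mass S = 0.9005 g
mass O = 4.164 − (3.715) = 0.4495 g → mol O = 0.02809
Smallest is S at 0.02808 mol; normalising gives C 7.001, H 16.005, O 1.000, S 1.000
→ C7H16OS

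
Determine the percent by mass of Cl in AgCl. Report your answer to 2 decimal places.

24.73%

Molar mass = 1(107.87) + 1(35.45) = 143.320 g/mol
Mass of Cl per mole = 1 × 35.45 = 35.450 g
% Cl = 35.450 / 143.320 × 100 = 24.73%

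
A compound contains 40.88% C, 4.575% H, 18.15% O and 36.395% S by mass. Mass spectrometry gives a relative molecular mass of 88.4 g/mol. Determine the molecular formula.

Assume 100 g: 40.88 g C, 4.575 g H, 18.15 g O, 36.395 g S.
n(C) = 40.88/12.01 = 3.404, n(H) = 4.575/1.008 = 4.539, n(O) = 18.15/16.00 = 1.134, n(S) = 36.395/32.07 = 1.135
Ratios (÷ 1.134): C 3.001, H 4.001, O 1.000, S 1.000
Ratio ≈ 3:4:1:1, so the empirical formula is C3H4OS
Empirical-formula mass = 88.13 g/mol
n = 88.4 / 88.13 = 1.00 ≈ 1
Molecular formula = empirical formula = C3H4OS

C3H4OS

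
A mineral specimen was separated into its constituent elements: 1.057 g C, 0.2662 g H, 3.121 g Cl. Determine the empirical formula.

Moles — C: 1.057 / 12.01 = 0.08801 mol; H: 0.2662 / 1.008 = 0.2641 mol; Cl: 3.121 / 35.45 = 0.08804 mol
Divide by the smallest (0.08801 mol C): C 1.000, H 3.001, Cl 1.000
Ratio ≈ 1:3:1, so the empirical formula is CH3Cl

CH3Cl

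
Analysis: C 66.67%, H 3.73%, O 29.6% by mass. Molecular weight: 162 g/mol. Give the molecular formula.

C9H6O3

Assume 100 g: 66.67 g C, 3.73 g H, 29.6 g O.
Moles — C: 66.67 / 12.01 = 5.551 mol; H: 3.73 / 1.008 = 3.7 mol; O: 29.6 / 16.00 = 1.85 mol
Ratios (÷ 1.85): C 3.001, H 2.000, O 1.000
Ratio ≈ 3:2:1, so the empirical formula is C3H2O
Empirical-formula mass = 54.05 g/mol
n = 162 / 54.05 = 3.00 ≈ 3
Molecular formula = (C3H2O)×3 = C9H6O3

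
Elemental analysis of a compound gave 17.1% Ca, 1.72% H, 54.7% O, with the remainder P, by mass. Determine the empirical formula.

Assume 100 g: 17.1 g Ca, 1.72 g H, 54.7 g O, 26.48 g P.
Ca: 17.1 g ÷ 40.08 g/mol = 0.4266 mol
H: 1.72 g ÷ 1.008 g/mol = 1.706 mol
O: 54.7 g ÷ 16.00 g/mol = 3.419 mol
P: 26.48 g ÷ 30.97 g/mol = 0.855 mol
Divide by the smallest (0.4266 mol Ca): Ca 1.000, H 3.999, O 8.013, P 2.004
Ratio ≈ 1:4:8:2, so the empirical formula is CaH4O8P2

CaH4O8P2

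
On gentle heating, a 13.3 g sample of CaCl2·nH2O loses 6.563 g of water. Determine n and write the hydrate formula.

CaCl2·6H2O

Mass of anhydrous CaCl2 = 13.3 − 6.563 = 6.737 g
mol H2O = 6.563 / 18.02 = 0.3642
Molar mass of CaCl2 = 110.98 g/mol → mol CaCl2 = 6.737 / 110.98 = 0.0607
n = 0.3642 / 0.0607 = 6.00 ≈ 6 → CaCl2·6H2O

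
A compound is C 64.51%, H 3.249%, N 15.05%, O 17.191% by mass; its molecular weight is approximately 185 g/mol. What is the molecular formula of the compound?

C10H6N2O2

Assume 100 g: 64.51 g C, 3.249 g H, 15.05 g N, 17.191 g O.
C: 64.51 g ÷ 12.01 g/mol = 5.371 mol
H: 3.249 g ÷ 1.008 g/mol = 3.223 mol
N: 15.05 g ÷ 14.01 g/mol = 1.074 mol
O: 17.191 g ÷ 16.00 g/mol = 1.074 mol
Smallest is N at 1.074 mol; normalising gives C 5.000, H 3.000, N 1.000, O 1.000
Ratio ≈ 5:3:1:1, so the empirical formula is C5H3NO
Empirical-formula mass = 93.08 g/mol
n = 185 / 93.08 = 1.99 ≈ 2
Molecular formula = (C5H3NO)×2 = C10H6N2O2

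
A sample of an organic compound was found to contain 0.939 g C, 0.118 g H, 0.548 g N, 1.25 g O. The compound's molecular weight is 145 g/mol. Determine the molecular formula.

Moles — C: 0.939 / 12.01 = 0.07818 mol; H: 0.118 / 1.008 = 0.1171 mol; N: 0.548 / 14.01 = 0.03911 mol; O: 1.25 / 16.00 = 0.07812 mol
Smallest is N at 0.03911 mol; normalising gives C 1.999, H 2.993, N 1.000, O 1.997
Ratio ≈ 2:3:1:2, so the empirical formula is C2H3NO2
Empirical-formula mass = 73.05 g/mol
n = 145 / 73.05 = 1.98 ≈ 2
Molecular formula = (C2H3NO2)×2 = C4H6N2O4

C4H6N2O4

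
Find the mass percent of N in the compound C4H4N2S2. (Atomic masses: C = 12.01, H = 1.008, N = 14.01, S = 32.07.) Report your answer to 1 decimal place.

Molar mass = 4(12.01) + 4(1.008) + 2(14.01) + 2(32.07) = 144.232 g/mol
Mass of N per mole = 2 × 14.01 = 28.020 g
% N = 28.020 / 144.232 × 100 = 19.4%

19.4%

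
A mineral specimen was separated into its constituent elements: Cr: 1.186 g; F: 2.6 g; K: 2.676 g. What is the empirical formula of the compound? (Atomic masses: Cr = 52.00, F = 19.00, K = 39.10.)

CrF6K3

Cr: 1.186 g ÷ 52.00 g/mol = 0.02281 mol
F: 2.6 g ÷ 19.00 g/mol = 0.1368 mol
K: 2.676 g ÷ 39.10 g/mol = 0.06844 mol
Smallest is Cr at 0.02281 mol; normalising gives Cr 1.000, F 6.000, K 3.001
≈ 1:6:3 → CrF6K3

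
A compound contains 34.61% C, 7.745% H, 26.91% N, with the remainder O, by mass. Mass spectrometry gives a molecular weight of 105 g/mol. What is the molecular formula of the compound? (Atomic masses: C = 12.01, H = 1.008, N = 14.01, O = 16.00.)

Assume 100 g: 34.61 g C, 7.745 g H, 26.91 g N, 30.735 g O.
n(C) = 34.61/12.01 = 2.882, n(H) = 7.745/1.008 = 7.684, n(N) = 26.91/14.01 = 1.921, n(O) = 30.735/16.00 = 1.921
Smallest is N at 1.921 mol; normalising gives C 1.500, H 4.000, N 1.000, O 1.000
Multiply by 2: C 3.00, H 8.00, N 2.00, O 2.00 → C3H8N2O2
Empirical-formula mass = 104.11 g/mol
n = 105 / 104.11 = 1.01 ≈ 1
Molecular formula = empirical formula = C3H8N2O2

C3H8N2O2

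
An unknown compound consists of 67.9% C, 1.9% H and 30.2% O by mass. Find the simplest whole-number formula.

Assume 100 g: 67.9 g C, 1.9 g H, 30.2 g O.
Moles — C: 67.9 / 12.01 = 5.654 mol; H: 1.9 / 1.008 = 1.885 mol; O: 30.2 / 16.00 = 1.887 mol
Divide by the smallest (1.885 mol H): C 2.999, H 1.000, O 1.001
≈ 3:1:1 → C3HO

C3HO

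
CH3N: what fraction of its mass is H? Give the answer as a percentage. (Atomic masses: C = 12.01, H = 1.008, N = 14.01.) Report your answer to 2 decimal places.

Molar mass = 1(12.01) + 3(1.008) + 1(14.01) = 29.044 g/mol
Mass of H per mole = 3 × 1.008 = 3.024 g
% H = 3.024 / 29.044 × 100 = 10.41%

10.41%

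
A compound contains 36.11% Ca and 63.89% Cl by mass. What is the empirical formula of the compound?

CaCl2

Assume 100 g: 36.11 g Ca, 63.89 g Cl.
Ca: 36.11 g ÷ 40.08 g/mol = 0.9009 mol
Cl: 63.89 g ÷ 35.45 g/mol = 1.802 mol
Ratios (÷ 0.9009): Ca 1.000, Cl 2.000
→ CaCl2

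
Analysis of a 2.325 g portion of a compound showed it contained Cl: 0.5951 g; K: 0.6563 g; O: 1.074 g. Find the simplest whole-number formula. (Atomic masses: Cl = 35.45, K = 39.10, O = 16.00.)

ClKO4

n(Cl) = 0.5951/35.45 = 0.01679, n(K) = 0.6563/39.10 = 0.01679, n(O) = 1.074/16.00 = 0.06713
Ratios (÷ 0.01679): Cl 1.000, K 1.000, O 3.999
→ ClKO4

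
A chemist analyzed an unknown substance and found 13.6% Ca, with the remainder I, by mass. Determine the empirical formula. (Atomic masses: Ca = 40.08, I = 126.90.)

CaI2

Assume 100 g: 13.6 g Ca, 86.4 g I.
Ca: 13.6 g ÷ 40.08 g/mol = 0.3393 mol
I: 86.4 g ÷ 126.90 g/mol = 0.6809 mol
Ratios (÷ 0.3393): Ca 1.000, I 2.007
≈ 1:2 → CaI2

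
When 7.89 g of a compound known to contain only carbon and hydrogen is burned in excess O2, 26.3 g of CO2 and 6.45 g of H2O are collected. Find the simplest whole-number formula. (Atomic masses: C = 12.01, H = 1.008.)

C5H6

mol C = 26.3 / 44.01 = 0.5976; mass C = 0.5976 × 12.01 = 7.177 g
mol H = 2 × (6.45 / 18.02) = 0.7159; mass H = 0.7159 × 1.008 = 0.7216 g
Ratios (÷ 0.5976): C 1.000, H 1.198
×5: C 5.00, H 5.99 → C5H6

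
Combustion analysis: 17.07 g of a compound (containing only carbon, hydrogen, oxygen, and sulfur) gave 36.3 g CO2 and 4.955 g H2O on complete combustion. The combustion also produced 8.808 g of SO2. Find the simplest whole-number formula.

C6H4OS

mol C = 36.3 / 44.01 = 0.8248; mass C = 0.8248 × 12.01 = 9.906 g
mol H = 2 × (4.955 / 18.02) = 0.5499; mass H = 0.5499 × 1.008 = 0.5543 g
mol S = 8.808 / 64.07 = 0.1375; mass S = 4.409 g
mass O = 17.07 − (14.87) = 2.201 g → mol O = 0.1376
Divide by the smallest (0.1375 mol S): C 6.000, H 4.000, O 1.001, S 1.000
≈ 6:4:1:1 → C6H4OS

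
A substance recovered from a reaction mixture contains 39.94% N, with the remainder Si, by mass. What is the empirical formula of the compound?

N4Si3

Assume 100 g: 39.94 g N, 60.06 g Si.
N: 39.94 g ÷ 14.01 g/mol = 2.851 mol
Si: 60.06 g ÷ 28.09 g/mol = 2.138 mol
Ratios (÷ 2.138): N 1.333, Si 1.000
×3: N 4.00, Si 3.00 → N4Si3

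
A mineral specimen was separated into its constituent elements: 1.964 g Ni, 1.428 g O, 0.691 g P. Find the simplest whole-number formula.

Ni3O8P2

Ni: 1.964 g ÷ 58.69 g/mol = 0.03346 mol
O: 1.428 g ÷ 16.00 g/mol = 0.08925 mol
P: 0.691 g ÷ 30.97 g/mol = 0.02231 mol
Smallest is P at 0.02231 mol; normalising gives Ni 1.500, O 4.000, P 1.000
Multiply by 2: Ni 3.00, O 8.00, P 2.00 → Ni3O8P2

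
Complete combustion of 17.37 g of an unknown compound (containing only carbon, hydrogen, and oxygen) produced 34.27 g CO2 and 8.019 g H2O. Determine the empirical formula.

mol C = 34.27 / 44.01 = 0.7787; mass C = 0.7787 × 12.01 = 9.352 g
mol H = 2 × (8.019 / 18.02) = 0.8900; mass H = 0.8900 × 1.008 = 0.8971 g
mass O = 17.37 − (10.25) = 7.121 g → mol O = 0.4451
Divide by the smallest (0.4451 mol O): C 1.750, H 2.000, O 1.000
×4: C 7.00, H 8.00, O 4.00 → C7H8O4

C7H8O4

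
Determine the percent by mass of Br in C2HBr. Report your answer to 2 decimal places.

76.15%

Molar mass = 2(12.01) + 1(1.008) + 1(79.90) = 104.928 g/mol
Mass of Br per mole = 1 × 79.90 = 79.900 g
% Br = 79.900 / 104.928 × 100 = 76.15%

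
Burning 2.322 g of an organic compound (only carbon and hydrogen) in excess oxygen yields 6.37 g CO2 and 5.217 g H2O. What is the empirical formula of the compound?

CH4

mol C = 6.37 / 44.01 = 0.1447; mass C = 0.1447 × 12.01 = 1.738 g
mol H = 2 × (5.217 / 18.02) = 0.5790; mass H = 0.5790 × 1.008 = 0.5837 g
Ratios (÷ 0.1447): C 1.000, H 4.000
→ CH4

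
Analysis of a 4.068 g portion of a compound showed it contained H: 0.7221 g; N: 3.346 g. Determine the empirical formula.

H3N

n(H) = 0.7221/1.008 = 0.7164, n(N) = 3.346/14.01 = 0.2388
Divide by the smallest (0.2388 mol N): H 3.000, N 1.000
≈ 3:1 → H3N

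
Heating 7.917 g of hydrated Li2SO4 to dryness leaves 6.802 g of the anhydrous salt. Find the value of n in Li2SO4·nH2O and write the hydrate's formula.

Li2SO4·H2O

Mass of water lost = 7.917 − 6.802 = 1.115 g → 1.115 / 18.02 = 0.06188 mol H2O
Molar mass of Li2SO4 = 109.95 g/mol → mol Li2SO4 = 6.802 / 109.95 = 0.06186
n = 0.06188 / 0.06186 = 1.00 ≈ 1 → Li2SO4·H2O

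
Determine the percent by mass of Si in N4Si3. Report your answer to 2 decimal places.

60.06%

Molar mass = 4(14.01) + 3(28.09) = 140.310 g/mol
Mass of Si per mole = 3 × 28.09 = 84.270 g
% Si = 84.270 / 140.310 × 100 = 60.06%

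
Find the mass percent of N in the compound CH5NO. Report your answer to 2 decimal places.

Molar mass = 1(12.01) + 5(1.008) + 1(14.01) + 1(16.00) = 47.060 g/mol
Mass of N per mole = 1 × 14.01 = 14.010 g
% N = 14.010 / 47.060 × 100 = 29.77%

29.77%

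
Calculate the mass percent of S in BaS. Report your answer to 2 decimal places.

18.93%

Molar mass = 1(137.33) + 1(32.07) = 169.400 g/mol
Mass of S per mole = 1 × 32.07 = 32.070 g
% S = 32.070 / 169.400 × 100 = 18.93%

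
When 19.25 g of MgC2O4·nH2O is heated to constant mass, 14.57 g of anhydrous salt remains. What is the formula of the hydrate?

Mass of water lost = 19.25 − 14.57 = 4.68 g → 4.68 / 18.02 = 0.2597 mol H2O
Molar mass of MgC2O4 = 112.33 g/mol → mol MgC2O4 = 14.57 / 112.33 = 0.1297
n = 0.2597 / 0.1297 = 2.00 ≈ 2 → MgC2O4·2H2O

MgC2O4·2H2O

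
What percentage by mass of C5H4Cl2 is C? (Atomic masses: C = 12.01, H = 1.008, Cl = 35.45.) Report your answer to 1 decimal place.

Molar mass = 5(12.01) + 4(1.008) + 2(35.45) = 134.982 g/mol
Mass of C per mole = 5 × 12.01 = 60.050 g
% C = 60.050 / 134.982 × 100 = 44.5%

44.5%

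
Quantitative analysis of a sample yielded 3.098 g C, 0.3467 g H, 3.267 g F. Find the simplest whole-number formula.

C: 3.098 g ÷ 12.01 g/mol = 0.258 mol
H: 0.3467 g ÷ 1.008 g/mol = 0.3439 mol
F: 3.267 g ÷ 19.00 g/mol = 0.1719 mol
Divide by the smallest (0.1719 mol F): C 1.500, H 2.000, F 1.000
×2: C 3.00, H 4.00, F 2.00 → C3H4F2

C3H4F2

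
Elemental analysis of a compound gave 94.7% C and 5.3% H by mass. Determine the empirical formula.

C3H2

Assume 100 g: 94.7 g C, 5.3 g H.
C: 94.7 g ÷ 12.01 g/mol = 7.885 mol
H: 5.3 g ÷ 1.008 g/mol = 5.258 mol
Smallest is H at 5.258 mol; normalising gives C 1.500, H 1.000
Scaling by 2: C 3.00, H 2.00 → C3H2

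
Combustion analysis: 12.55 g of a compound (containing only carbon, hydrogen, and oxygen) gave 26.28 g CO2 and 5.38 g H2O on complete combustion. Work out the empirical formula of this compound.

C2H2O

mol C = 26.28 / 44.01 = 0.5971; mass C = 0.5971 × 12.01 = 7.172 g
mol H = 2 × (5.38 / 18.02) = 0.5971; mass H = 0.5971 × 1.008 = 0.6019 g
mass O = 12.55 − (7.774) = 4.776 g → mol O = 0.2985
Ratios (÷ 0.2985): C 2.000, H 2.000, O 1.000
≈ 2:2:1 → C2H2O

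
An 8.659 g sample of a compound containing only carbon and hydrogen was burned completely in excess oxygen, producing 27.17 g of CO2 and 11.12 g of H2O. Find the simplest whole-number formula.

CH2

mol C = 27.17 / 44.01 = 0.6174; mass C = 0.6174 × 12.01 = 7.414 g
mol H = 2 × (11.12 / 18.02) = 1.234; mass H = 1.234 × 1.008 = 1.244 g
Divide by the smallest (0.6174 mol C): C 1.000, H 1.999
≈ 1:2 → CH2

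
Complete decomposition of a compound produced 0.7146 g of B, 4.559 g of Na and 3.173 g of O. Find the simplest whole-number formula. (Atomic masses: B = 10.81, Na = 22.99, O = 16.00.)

Moles — B: 0.7146 / 10.81 = 0.06611 mol; Na: 4.559 / 22.99 = 0.1983 mol; O: 3.173 / 16.00 = 0.1983 mol
Smallest is B at 0.06611 mol; normalising gives B 1.000, Na 3.000, O 3.000
≈ 1:3:3 → BNa3O3

BNa3O3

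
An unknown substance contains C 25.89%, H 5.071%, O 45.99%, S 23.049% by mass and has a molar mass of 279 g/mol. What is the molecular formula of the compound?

Assume 100 g: 25.89 g C, 5.071 g H, 45.99 g O, 23.049 g S.
C: 25.89 g ÷ 12.01 g/mol = 2.156 mol
H: 5.071 g ÷ 1.008 g/mol = 5.031 mol
O: 45.99 g ÷ 16.00 g/mol = 2.874 mol
S: 23.049 g ÷ 32.07 g/mol = 0.7187 mol
Smallest is S at 0.7187 mol; normalising gives C 2.999, H 7.000, O 3.999, S 1.000
≈ 3:7:4:1 → C3H7O4S
Empirical-formula mass = 139.16 g/mol
n = 279 / 139.16 = 2.00 ≈ 2
Molecular formula = (C3H7O4S)×2 = C6H14O8S2

C6H14O8S2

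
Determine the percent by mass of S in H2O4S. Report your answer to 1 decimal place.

32.7%

Molar mass = 2(1.008) + 4(16.00) + 1(32.07) = 98.086 g/mol
Mass of S per mole = 1 × 32.07 = 32.070 g
% S = 32.070 / 98.086 × 100 = 32.7%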